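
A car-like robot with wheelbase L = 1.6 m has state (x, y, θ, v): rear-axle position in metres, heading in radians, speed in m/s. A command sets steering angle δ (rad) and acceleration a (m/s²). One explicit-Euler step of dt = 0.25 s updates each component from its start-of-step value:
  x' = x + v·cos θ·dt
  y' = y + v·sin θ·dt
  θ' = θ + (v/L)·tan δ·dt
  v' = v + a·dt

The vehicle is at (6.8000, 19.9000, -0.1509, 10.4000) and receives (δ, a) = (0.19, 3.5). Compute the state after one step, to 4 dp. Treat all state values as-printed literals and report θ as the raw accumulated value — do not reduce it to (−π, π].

x' = 6.8000 + 10.4000·cos(-0.1509)·0.25 = 9.3705
y' = 19.9000 + 10.4000·sin(-0.1509)·0.25 = 19.5091
θ' = -0.1509 + (10.4000/1.6)·tan(0.19)·0.25 = 0.1616
v' = 10.4000 + 3.5000·0.25 = 11.2750

(9.3705, 19.5091, 0.1616, 11.2750)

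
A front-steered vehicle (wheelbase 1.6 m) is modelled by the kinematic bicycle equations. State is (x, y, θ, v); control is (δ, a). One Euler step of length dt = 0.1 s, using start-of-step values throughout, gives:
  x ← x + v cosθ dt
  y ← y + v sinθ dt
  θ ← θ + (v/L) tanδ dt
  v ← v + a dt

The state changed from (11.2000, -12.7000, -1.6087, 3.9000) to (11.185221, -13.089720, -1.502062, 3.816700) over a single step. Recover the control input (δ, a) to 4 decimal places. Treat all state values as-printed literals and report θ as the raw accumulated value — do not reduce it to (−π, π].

a = (v'−v)/dt = (-0.083300)/0.1 = -0.8330
Δθ = θ'−θ = 0.106638;  (v·dt/L) = 3.9000·0.1/1.6 = 0.243750
tan δ = Δθ·L/(v·dt) = 0.437489  →  δ = 0.4124

δ = 0.4124, a = -0.8330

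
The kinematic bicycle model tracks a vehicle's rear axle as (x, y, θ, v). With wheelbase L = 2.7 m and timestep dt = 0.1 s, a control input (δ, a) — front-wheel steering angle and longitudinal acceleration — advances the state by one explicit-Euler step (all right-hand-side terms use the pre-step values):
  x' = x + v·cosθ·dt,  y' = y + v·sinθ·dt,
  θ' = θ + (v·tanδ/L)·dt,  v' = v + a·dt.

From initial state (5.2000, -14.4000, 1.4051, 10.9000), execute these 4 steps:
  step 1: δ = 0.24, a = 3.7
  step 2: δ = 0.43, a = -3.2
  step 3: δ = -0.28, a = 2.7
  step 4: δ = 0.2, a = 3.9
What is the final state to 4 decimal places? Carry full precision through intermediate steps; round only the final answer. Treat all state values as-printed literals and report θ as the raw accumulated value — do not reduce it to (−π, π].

after step 1 (δ=0.24, a=3.7): (5.379784, -13.324929, 1.503893, 11.270000)
after step 2 (δ=0.43, a=-3.2): (5.455127, -12.200450, 1.695325, 10.950000)
after step 3 (δ=-0.28, a=2.7): (5.319121, -11.113930, 1.578706, 11.220000)
after step 4 (δ=0.2, a=3.9): (5.310247, -9.991965, 1.662943, 11.610000)

(5.3102, -9.9920, 1.6629, 11.6100)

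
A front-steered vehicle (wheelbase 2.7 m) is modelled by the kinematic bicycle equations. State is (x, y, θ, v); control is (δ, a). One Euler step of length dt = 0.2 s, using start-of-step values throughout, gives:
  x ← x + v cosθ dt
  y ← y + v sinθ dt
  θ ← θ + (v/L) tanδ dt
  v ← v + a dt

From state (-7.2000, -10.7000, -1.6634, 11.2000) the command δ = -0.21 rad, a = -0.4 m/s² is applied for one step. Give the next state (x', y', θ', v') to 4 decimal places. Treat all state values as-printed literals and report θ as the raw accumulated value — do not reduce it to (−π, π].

x' = -7.2000 + 11.2000·cos(-1.6634)·0.2 = -7.4071
y' = -10.7000 + 11.2000·sin(-1.6634)·0.2 = -12.9304
θ' = -1.6634 + (11.2000/2.7)·tan(-0.21)·0.2 = -1.8402
v' = 11.2000 − 0.4000·0.2 = 11.1200

(-7.4071, -12.9304, -1.8402, 11.1200)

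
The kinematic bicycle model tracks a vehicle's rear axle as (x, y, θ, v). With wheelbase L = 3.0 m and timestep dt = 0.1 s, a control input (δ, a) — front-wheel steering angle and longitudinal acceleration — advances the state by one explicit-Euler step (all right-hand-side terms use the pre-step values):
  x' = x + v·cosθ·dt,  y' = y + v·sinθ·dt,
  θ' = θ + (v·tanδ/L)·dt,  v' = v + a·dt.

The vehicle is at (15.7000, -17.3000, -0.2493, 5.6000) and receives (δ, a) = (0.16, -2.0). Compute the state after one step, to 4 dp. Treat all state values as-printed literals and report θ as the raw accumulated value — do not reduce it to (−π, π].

x' = 15.7000 + 5.6000·cos(-0.2493)·0.1 = 16.2427
y' = -17.3000 + 5.6000·sin(-0.2493)·0.1 = -17.4382
θ' = -0.2493 + (5.6000/3.0)·tan(0.16)·0.1 = -0.2192
v' = 5.6000 − 2.0000·0.1 = 5.4000

(16.2427, -17.4382, -0.2192, 5.4000)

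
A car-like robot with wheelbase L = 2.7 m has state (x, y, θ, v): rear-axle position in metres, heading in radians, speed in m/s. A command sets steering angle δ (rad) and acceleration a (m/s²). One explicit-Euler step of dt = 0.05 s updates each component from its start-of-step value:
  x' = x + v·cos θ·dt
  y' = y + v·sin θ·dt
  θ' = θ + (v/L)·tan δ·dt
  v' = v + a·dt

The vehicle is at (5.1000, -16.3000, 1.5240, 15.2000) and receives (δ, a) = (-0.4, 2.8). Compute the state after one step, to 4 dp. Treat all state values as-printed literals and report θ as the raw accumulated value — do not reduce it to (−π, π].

(5.1356, -15.5408, 1.4050, 15.3400)

x' = 5.1000 + 15.2000·cos(1.5240)·0.05 = 5.1356
y' = -16.3000 + 15.2000·sin(1.5240)·0.05 = -15.5408
θ' = 1.5240 + (15.2000/2.7)·tan(-0.4)·0.05 = 1.4050
v' = 15.2000 + 2.8000·0.05 = 15.3400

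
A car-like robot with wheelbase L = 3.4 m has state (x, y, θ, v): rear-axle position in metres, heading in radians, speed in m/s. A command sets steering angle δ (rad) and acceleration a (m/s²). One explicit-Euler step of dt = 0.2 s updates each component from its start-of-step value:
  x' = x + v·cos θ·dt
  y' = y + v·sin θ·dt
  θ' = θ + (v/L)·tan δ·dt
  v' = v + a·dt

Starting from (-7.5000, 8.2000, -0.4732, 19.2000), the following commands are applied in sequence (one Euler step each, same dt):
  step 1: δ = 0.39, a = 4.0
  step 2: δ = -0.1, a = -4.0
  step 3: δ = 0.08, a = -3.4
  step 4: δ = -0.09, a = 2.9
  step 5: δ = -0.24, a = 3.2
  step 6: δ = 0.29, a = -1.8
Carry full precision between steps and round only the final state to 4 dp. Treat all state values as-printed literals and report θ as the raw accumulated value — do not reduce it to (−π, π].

(14.8351, 3.7070, -0.0632, 19.3800)

after step 1 (δ=0.39, a=4.0): (-4.081960, 6.449970, -0.008950, 20.000000)
after step 2 (δ=-0.1, a=-4.0): (-0.082121, 6.414172, -0.126991, 19.200000)
after step 3 (δ=0.08, a=-3.4): (3.726958, 5.927837, -0.036444, 18.520000)
after step 4 (δ=-0.09, a=2.9): (7.428498, 5.792877, -0.134757, 19.100000)
after step 5 (δ=-0.24, a=3.2): (11.213866, 5.279662, -0.409703, 19.740000)
after step 6 (δ=0.29, a=-1.8): (14.835126, 3.707027, -0.063193, 19.380000)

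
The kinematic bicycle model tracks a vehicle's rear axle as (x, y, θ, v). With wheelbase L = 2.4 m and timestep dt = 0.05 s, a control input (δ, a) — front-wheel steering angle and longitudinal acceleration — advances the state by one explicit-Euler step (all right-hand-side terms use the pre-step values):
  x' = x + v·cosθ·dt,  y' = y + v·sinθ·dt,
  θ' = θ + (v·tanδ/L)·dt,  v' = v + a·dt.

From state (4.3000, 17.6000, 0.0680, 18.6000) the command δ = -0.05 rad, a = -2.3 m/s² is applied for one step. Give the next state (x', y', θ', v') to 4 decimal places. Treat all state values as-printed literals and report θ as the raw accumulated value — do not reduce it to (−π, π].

x' = 4.3000 + 18.6000·cos(0.0680)·0.05 = 5.2279
y' = 17.6000 + 18.6000·sin(0.0680)·0.05 = 17.6632
θ' = 0.0680 + (18.6000/2.4)·tan(-0.05)·0.05 = 0.0486
v' = 18.6000 − 2.3000·0.05 = 18.4850

(5.2279, 17.6632, 0.0486, 18.4850)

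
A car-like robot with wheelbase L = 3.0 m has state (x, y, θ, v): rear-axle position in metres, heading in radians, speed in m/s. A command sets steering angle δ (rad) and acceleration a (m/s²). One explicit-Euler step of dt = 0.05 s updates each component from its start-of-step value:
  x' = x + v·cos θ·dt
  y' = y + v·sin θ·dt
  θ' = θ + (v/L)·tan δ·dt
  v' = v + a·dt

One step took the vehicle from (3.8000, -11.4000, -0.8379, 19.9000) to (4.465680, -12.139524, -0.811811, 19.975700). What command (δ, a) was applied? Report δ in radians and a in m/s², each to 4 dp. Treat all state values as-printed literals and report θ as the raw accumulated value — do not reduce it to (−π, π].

a = (v'−v)/dt = (0.075700)/0.05 = 1.5140
Δθ = θ'−θ = 0.026089;  (v·dt/L) = 19.9000·0.05/3.0 = 0.331667
tan δ = Δθ·L/(v·dt) = 0.078660  →  δ = 0.0785

δ = 0.0785, a = 1.5140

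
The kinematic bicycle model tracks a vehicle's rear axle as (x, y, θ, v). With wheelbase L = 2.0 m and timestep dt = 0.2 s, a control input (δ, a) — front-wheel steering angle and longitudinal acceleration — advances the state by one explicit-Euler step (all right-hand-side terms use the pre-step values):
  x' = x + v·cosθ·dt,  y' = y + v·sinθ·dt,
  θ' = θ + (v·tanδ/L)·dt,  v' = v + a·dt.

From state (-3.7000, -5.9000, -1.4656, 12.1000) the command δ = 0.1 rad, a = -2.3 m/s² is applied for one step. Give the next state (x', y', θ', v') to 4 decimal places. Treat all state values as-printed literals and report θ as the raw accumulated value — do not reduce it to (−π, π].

x' = -3.7000 + 12.1000·cos(-1.4656)·0.2 = -3.4459
y' = -5.9000 + 12.1000·sin(-1.4656)·0.2 = -8.3066
θ' = -1.4656 + (12.1000/2.0)·tan(0.1)·0.2 = -1.3442
v' = 12.1000 − 2.3000·0.2 = 11.6400

(-3.4459, -8.3066, -1.3442, 11.6400)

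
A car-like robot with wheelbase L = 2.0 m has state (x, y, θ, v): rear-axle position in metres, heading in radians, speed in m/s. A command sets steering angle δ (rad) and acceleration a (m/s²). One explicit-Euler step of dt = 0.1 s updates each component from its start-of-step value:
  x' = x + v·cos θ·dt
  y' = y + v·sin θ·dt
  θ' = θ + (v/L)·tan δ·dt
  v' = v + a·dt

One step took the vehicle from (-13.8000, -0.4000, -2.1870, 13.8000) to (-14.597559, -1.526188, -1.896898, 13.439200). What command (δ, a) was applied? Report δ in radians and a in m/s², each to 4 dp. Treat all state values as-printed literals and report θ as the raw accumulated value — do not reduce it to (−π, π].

a = (v'−v)/dt = (-0.360800)/0.1 = -3.6080
Δθ = θ'−θ = 0.290102;  (v·dt/L) = 13.8000·0.1/2.0 = 0.690000
tan δ = Δθ·L/(v·dt) = 0.420438  →  δ = 0.3980

δ = 0.3980, a = -3.6080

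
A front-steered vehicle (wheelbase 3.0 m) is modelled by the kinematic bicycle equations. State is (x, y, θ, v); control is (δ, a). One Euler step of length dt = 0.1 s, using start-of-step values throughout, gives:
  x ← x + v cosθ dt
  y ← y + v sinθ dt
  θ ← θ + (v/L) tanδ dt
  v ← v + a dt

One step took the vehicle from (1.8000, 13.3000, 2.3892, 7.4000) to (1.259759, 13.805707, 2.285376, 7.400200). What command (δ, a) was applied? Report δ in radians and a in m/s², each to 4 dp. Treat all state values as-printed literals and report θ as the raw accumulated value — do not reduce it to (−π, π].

a = (v'−v)/dt = (0.000200)/0.1 = 0.0020
Δθ = θ'−θ = -0.103824;  (v·dt/L) = 7.4000·0.1/3.0 = 0.246667
tan δ = Δθ·L/(v·dt) = -0.420908  →  δ = -0.3984

δ = -0.3984, a = 0.0020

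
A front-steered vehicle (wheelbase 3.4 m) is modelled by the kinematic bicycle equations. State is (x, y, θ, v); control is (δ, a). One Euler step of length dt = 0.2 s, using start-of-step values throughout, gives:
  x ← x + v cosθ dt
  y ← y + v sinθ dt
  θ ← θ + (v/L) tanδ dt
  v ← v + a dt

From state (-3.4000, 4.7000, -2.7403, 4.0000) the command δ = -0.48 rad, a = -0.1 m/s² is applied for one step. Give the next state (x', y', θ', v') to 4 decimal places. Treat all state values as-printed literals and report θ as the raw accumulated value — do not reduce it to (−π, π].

x' = -3.4000 + 4.0000·cos(-2.7403)·0.2 = -4.1364
y' = 4.7000 + 4.0000·sin(-2.7403)·0.2 = 4.3875
θ' = -2.7403 + (4.0000/3.4)·tan(-0.48)·0.2 = -2.8628
v' = 4.0000 − 0.1000·0.2 = 3.9800

(-4.1364, 4.3875, -2.8628, 3.9800)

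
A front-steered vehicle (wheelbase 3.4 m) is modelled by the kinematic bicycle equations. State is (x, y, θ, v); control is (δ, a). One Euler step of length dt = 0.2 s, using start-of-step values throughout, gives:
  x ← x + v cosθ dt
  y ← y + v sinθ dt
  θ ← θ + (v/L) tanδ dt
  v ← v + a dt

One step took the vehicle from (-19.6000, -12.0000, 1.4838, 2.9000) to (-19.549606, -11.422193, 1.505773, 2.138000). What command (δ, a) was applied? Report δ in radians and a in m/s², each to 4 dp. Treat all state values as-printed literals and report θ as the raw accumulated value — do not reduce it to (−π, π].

δ = 0.1281, a = -3.8100

a = (v'−v)/dt = (-0.762000)/0.2 = -3.8100
Δθ = θ'−θ = 0.021973;  (v·dt/L) = 2.9000·0.2/3.4 = 0.170588
tan δ = Δθ·L/(v·dt) = 0.128807  →  δ = 0.1281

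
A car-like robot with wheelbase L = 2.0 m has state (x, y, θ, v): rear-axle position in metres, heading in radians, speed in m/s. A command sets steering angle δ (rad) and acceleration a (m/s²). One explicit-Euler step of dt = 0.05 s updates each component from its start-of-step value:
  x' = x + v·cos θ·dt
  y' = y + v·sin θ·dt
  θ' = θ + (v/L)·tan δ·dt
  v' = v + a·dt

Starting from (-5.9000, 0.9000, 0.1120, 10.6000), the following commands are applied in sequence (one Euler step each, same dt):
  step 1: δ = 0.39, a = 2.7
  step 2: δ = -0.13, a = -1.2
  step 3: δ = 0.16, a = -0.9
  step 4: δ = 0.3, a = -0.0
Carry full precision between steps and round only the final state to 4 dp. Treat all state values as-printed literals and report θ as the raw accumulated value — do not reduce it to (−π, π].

after step 1 (δ=0.39, a=2.7): (-5.373321, 0.959236, 0.220930, 10.735000)
after step 2 (δ=-0.13, a=-1.2): (-4.849617, 1.076858, 0.185843, 10.675000)
after step 3 (δ=0.16, a=-0.9): (-4.325058, 1.175481, 0.228911, 10.630000)
after step 4 (δ=0.3, a=-0.0): (-3.807422, 1.296088, 0.311117, 10.630000)

(-3.8074, 1.2961, 0.3111, 10.6300)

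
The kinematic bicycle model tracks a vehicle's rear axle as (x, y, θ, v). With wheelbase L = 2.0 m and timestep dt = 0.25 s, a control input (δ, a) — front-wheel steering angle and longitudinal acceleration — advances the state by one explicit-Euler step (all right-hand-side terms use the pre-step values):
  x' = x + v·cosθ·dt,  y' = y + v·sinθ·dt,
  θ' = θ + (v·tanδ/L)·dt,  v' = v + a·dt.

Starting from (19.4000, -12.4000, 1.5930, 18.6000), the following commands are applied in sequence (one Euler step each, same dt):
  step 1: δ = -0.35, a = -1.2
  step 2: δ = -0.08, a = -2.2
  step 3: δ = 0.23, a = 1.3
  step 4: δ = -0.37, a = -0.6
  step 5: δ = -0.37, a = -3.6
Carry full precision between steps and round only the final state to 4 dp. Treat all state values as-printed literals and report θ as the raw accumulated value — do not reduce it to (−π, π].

(32.9358, 2.6033, -0.6650, 17.0250)

after step 1 (δ=-0.35, a=-1.2): (19.296761, -7.751146, 0.744309, 18.300000)
after step 2 (δ=-0.08, a=-2.2): (22.661932, -4.651751, 0.560917, 17.750000)
after step 3 (δ=0.23, a=1.3): (26.419462, -2.291164, 1.080423, 18.075000)
after step 4 (δ=-0.37, a=-0.6): (28.547592, 1.695083, 0.204095, 17.925000)
after step 5 (δ=-0.37, a=-3.6): (32.935833, 2.603346, -0.664961, 17.025000)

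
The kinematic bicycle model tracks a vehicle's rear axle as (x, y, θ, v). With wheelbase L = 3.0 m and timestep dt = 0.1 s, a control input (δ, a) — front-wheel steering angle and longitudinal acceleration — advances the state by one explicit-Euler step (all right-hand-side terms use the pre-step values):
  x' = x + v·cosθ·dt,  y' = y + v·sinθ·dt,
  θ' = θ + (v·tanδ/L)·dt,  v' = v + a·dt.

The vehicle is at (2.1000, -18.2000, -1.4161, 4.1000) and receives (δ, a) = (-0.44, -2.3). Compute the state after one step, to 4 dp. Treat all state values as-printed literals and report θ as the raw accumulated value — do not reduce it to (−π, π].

(2.1632, -18.6051, -1.4804, 3.8700)

x' = 2.1000 + 4.1000·cos(-1.4161)·0.1 = 2.1632
y' = -18.2000 + 4.1000·sin(-1.4161)·0.1 = -18.6051
θ' = -1.4161 + (4.1000/3.0)·tan(-0.44)·0.1 = -1.4804
v' = 4.1000 − 2.3000·0.1 = 3.8700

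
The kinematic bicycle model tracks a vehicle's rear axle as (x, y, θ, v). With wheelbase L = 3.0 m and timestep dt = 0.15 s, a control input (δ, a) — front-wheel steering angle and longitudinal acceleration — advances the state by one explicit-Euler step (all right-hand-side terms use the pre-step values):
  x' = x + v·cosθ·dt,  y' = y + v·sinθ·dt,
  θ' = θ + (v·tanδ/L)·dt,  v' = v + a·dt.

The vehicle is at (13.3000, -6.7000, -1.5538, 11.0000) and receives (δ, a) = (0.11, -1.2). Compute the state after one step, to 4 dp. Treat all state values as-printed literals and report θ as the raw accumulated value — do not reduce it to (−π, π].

x' = 13.3000 + 11.0000·cos(-1.5538)·0.15 = 13.3280
y' = -6.7000 + 11.0000·sin(-1.5538)·0.15 = -8.3498
θ' = -1.5538 + (11.0000/3.0)·tan(0.11)·0.15 = -1.4931
v' = 11.0000 − 1.2000·0.15 = 10.8200

(13.3280, -8.3498, -1.4931, 10.8200)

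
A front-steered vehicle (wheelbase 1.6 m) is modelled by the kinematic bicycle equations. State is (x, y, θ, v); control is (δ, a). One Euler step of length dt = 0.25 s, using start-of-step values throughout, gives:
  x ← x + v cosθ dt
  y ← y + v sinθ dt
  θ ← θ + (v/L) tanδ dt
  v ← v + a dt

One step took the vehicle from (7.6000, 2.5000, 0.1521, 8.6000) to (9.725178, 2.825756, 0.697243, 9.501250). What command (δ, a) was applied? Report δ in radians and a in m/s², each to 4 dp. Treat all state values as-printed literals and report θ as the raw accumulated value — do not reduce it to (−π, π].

a = (v'−v)/dt = (0.901250)/0.25 = 3.6050
Δθ = θ'−θ = 0.545143;  (v·dt/L) = 8.6000·0.25/1.6 = 1.343750
tan δ = Δθ·L/(v·dt) = 0.405688  →  δ = 0.3854

δ = 0.3854, a = 3.6050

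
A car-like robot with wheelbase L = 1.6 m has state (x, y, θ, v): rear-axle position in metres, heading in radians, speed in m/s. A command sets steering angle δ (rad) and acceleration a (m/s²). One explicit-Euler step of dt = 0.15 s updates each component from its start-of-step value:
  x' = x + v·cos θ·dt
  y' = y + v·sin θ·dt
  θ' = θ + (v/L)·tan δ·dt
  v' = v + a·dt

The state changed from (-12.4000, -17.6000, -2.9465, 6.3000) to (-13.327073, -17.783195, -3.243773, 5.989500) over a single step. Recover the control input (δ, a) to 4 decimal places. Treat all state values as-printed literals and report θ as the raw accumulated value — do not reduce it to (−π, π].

a = (v'−v)/dt = (-0.310500)/0.15 = -2.0700
Δθ = θ'−θ = -0.297273;  (v·dt/L) = 6.3000·0.15/1.6 = 0.590625
tan δ = Δθ·L/(v·dt) = -0.503319  →  δ = -0.4663

δ = -0.4663, a = -2.0700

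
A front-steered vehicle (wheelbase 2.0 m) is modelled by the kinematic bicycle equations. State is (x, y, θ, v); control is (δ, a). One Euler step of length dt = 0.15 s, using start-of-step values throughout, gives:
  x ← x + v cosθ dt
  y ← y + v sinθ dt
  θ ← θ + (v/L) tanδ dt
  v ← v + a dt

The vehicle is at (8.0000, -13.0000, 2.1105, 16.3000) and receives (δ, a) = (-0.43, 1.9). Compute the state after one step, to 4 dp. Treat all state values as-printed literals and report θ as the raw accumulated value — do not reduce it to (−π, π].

(6.7436, -10.9025, 1.5498, 16.5850)

x' = 8.0000 + 16.3000·cos(2.1105)·0.15 = 6.7436
y' = -13.0000 + 16.3000·sin(2.1105)·0.15 = -10.9025
θ' = 2.1105 + (16.3000/2.0)·tan(-0.43)·0.15 = 1.5498
v' = 16.3000 + 1.9000·0.15 = 16.5850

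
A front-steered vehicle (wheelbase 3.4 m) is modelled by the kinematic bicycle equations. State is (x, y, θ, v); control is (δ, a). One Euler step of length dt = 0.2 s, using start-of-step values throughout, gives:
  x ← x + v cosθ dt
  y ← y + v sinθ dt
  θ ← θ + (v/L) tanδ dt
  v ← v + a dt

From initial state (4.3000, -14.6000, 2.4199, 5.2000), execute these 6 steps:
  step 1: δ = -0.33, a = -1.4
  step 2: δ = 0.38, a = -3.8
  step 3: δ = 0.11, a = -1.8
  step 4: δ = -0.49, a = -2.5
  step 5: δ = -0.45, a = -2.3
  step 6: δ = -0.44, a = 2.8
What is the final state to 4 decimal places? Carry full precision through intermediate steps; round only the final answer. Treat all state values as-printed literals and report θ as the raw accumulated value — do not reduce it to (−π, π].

(0.8202, -11.2474, 2.1661, 3.4000)

after step 1 (δ=-0.33, a=-1.4): (3.519284, -13.912917, 2.315128, 4.920000)
after step 2 (δ=0.38, a=-3.8): (2.852643, -13.189145, 2.430722, 4.160000)
after step 3 (δ=0.11, a=-1.8): (2.222159, -12.646271, 2.457749, 3.800000)
after step 4 (δ=-0.49, a=-2.5): (1.633044, -12.166120, 2.338521, 3.300000)
after step 5 (δ=-0.45, a=-2.3): (1.174674, -11.691255, 2.244752, 2.840000)
after step 6 (δ=-0.44, a=2.8): (0.820196, -11.247443, 2.166104, 3.400000)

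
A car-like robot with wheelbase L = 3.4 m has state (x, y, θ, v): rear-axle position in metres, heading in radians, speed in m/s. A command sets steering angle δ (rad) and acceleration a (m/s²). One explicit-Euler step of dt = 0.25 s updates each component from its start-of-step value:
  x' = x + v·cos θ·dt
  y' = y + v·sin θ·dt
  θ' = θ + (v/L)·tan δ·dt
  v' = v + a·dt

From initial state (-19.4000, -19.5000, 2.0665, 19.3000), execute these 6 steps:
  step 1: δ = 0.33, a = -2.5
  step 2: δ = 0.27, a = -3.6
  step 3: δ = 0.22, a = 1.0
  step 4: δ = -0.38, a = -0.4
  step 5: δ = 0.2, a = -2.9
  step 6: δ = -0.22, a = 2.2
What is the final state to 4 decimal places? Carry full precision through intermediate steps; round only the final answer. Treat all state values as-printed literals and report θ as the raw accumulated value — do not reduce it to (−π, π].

after step 1 (δ=0.33, a=-2.5): (-21.695015, -15.255765, 2.552583, 18.675000)
after step 2 (δ=0.27, a=-3.6): (-25.577040, -12.662098, 2.932617, 17.775000)
after step 3 (δ=0.22, a=1.0): (-29.924111, -11.740206, 3.224884, 18.025000)
after step 4 (δ=-0.38, a=-0.4): (-34.414739, -12.115104, 2.695515, 17.925000)
after step 5 (δ=0.2, a=-2.9): (-38.457483, -10.181758, 2.962690, 17.200000)
after step 6 (δ=-0.22, a=2.2): (-42.688853, -9.416575, 2.679877, 17.750000)

(-42.6889, -9.4166, 2.6799, 17.7500)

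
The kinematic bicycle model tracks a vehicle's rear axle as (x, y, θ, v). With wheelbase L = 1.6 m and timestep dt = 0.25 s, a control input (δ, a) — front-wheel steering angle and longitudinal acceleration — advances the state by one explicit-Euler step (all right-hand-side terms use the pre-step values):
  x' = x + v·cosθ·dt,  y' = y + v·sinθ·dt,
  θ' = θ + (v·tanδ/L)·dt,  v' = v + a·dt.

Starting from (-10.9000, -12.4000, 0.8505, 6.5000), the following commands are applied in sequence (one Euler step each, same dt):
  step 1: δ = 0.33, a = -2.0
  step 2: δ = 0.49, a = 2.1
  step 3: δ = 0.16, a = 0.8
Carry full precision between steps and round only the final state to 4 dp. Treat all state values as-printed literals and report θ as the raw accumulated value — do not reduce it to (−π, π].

after step 1 (δ=0.33, a=-2.0): (-9.828138, -11.178633, 1.198377, 6.000000)
after step 2 (δ=0.49, a=2.1): (-9.282333, -9.781459, 1.698428, 6.525000)
after step 3 (δ=0.16, a=0.8): (-9.489967, -8.163477, 1.862960, 6.725000)

(-9.4900, -8.1635, 1.8630, 6.7250)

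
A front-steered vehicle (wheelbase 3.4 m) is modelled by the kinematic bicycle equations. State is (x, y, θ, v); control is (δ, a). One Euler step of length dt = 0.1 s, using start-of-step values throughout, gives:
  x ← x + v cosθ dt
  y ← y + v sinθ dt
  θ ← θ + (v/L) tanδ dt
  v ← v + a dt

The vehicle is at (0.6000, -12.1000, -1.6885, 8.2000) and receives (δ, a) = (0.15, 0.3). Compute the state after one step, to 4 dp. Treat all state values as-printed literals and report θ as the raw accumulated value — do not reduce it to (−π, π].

(0.5037, -12.9143, -1.6520, 8.2300)

x' = 0.6000 + 8.2000·cos(-1.6885)·0.1 = 0.5037
y' = -12.1000 + 8.2000·sin(-1.6885)·0.1 = -12.9143
θ' = -1.6885 + (8.2000/3.4)·tan(0.15)·0.1 = -1.6520
v' = 8.2000 + 0.3000·0.1 = 8.2300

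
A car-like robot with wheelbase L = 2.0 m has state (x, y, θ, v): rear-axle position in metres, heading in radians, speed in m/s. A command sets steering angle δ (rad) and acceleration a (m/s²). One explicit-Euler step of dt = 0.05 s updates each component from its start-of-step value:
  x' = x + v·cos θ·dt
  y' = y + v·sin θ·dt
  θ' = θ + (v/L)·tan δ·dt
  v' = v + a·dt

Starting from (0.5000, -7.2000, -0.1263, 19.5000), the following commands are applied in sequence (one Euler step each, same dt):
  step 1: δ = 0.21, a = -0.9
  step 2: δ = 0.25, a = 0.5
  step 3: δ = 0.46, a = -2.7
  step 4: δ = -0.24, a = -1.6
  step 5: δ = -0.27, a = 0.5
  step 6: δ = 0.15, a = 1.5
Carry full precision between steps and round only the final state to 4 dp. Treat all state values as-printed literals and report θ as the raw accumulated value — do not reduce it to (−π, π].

after step 1 (δ=0.21, a=-0.9): (1.467234, -7.322815, -0.022393, 19.455000)
after step 2 (δ=0.25, a=0.5): (2.439740, -7.344596, 0.101799, 19.480000)
after step 3 (δ=0.46, a=-2.7): (3.408698, -7.245615, 0.343082, 19.345000)
after step 4 (δ=-0.24, a=-1.6): (4.319578, -6.920241, 0.224731, 19.265000)
after step 5 (δ=-0.27, a=0.5): (5.258607, -6.705586, 0.091438, 19.290000)
after step 6 (δ=0.15, a=1.5): (6.219077, -6.617517, 0.164323, 19.365000)

(6.2191, -6.6175, 0.1643, 19.3650)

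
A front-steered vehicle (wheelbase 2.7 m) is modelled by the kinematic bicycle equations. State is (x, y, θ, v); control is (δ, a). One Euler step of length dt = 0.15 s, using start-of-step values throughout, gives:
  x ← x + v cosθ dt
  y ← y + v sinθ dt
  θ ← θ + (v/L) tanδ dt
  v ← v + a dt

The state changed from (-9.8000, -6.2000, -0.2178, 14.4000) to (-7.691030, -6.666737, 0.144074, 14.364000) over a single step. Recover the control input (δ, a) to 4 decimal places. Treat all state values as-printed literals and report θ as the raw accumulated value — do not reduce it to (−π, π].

a = (v'−v)/dt = (-0.036000)/0.15 = -0.2400
Δθ = θ'−θ = 0.361874;  (v·dt/L) = 14.4000·0.15/2.7 = 0.800000
tan δ = Δθ·L/(v·dt) = 0.452343  →  δ = 0.4248

δ = 0.4248, a = -0.2400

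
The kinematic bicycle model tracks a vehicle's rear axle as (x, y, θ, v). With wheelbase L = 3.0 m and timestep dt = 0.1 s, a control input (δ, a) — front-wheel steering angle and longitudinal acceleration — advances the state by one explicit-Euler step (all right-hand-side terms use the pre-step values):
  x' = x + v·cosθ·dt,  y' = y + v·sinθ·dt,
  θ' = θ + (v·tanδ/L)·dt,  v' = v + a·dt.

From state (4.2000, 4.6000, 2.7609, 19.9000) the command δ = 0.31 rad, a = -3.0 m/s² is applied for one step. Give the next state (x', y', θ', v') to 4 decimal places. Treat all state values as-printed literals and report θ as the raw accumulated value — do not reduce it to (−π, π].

x' = 4.2000 + 19.9000·cos(2.7609)·0.1 = 2.3525
y' = 4.6000 + 19.9000·sin(2.7609)·0.1 = 5.3394
θ' = 2.7609 + (19.9000/3.0)·tan(0.31)·0.1 = 2.9734
v' = 19.9000 − 3.0000·0.1 = 19.6000

(2.3525, 5.3394, 2.9734, 19.6000)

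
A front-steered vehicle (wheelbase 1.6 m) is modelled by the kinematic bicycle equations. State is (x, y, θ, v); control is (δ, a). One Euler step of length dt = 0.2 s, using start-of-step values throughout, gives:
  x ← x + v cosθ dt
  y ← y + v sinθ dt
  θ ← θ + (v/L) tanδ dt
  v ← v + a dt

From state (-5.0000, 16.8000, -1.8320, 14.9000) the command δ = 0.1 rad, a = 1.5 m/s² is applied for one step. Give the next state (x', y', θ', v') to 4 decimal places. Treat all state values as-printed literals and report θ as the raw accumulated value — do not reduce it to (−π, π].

(-5.7696, 13.9211, -1.6451, 15.2000)

x' = -5.0000 + 14.9000·cos(-1.8320)·0.2 = -5.7696
y' = 16.8000 + 14.9000·sin(-1.8320)·0.2 = 13.9211
θ' = -1.8320 + (14.9000/1.6)·tan(0.1)·0.2 = -1.6451
v' = 14.9000 + 1.5000·0.2 = 15.2000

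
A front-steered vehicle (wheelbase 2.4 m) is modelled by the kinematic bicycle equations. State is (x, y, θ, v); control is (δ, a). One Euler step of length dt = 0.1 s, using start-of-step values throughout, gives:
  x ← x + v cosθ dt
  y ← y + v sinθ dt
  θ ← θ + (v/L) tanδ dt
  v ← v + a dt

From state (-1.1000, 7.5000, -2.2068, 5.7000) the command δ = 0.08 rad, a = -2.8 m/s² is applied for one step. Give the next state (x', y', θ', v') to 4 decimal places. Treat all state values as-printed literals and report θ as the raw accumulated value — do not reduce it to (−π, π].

(-1.4386, 7.0414, -2.1878, 5.4200)

x' = -1.1000 + 5.7000·cos(-2.2068)·0.1 = -1.4386
y' = 7.5000 + 5.7000·sin(-2.2068)·0.1 = 7.0414
θ' = -2.2068 + (5.7000/2.4)·tan(0.08)·0.1 = -2.1878
v' = 5.7000 − 2.8000·0.1 = 5.4200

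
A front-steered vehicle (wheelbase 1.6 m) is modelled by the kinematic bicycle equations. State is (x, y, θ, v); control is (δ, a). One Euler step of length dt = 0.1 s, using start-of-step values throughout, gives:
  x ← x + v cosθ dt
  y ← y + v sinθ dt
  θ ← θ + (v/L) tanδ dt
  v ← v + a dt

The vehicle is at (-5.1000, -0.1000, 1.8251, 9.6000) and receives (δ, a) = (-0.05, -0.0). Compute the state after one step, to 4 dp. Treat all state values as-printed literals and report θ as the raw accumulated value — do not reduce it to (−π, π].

x' = -5.1000 + 9.6000·cos(1.8251)·0.1 = -5.3415
y' = -0.1000 + 9.6000·sin(1.8251)·0.1 = 0.8291
θ' = 1.8251 + (9.6000/1.6)·tan(-0.05)·0.1 = 1.7951
v' = 9.6000 + 0.0000·0.1 = 9.6000

(-5.3415, 0.8291, 1.7951, 9.6000)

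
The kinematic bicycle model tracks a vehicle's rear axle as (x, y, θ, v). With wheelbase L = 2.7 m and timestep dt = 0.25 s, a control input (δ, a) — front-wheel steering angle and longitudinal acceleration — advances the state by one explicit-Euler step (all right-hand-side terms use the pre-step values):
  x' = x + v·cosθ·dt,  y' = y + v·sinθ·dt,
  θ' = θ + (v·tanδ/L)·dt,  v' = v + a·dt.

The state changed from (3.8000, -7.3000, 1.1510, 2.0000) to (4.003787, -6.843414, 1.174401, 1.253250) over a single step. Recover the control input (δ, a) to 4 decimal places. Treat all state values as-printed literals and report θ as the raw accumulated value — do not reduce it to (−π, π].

δ = 0.1257, a = -2.9870

a = (v'−v)/dt = (-0.746750)/0.25 = -2.9870
Δθ = θ'−θ = 0.023401;  (v·dt/L) = 2.0000·0.25/2.7 = 0.185185
tan δ = Δθ·L/(v·dt) = 0.126365  →  δ = 0.1257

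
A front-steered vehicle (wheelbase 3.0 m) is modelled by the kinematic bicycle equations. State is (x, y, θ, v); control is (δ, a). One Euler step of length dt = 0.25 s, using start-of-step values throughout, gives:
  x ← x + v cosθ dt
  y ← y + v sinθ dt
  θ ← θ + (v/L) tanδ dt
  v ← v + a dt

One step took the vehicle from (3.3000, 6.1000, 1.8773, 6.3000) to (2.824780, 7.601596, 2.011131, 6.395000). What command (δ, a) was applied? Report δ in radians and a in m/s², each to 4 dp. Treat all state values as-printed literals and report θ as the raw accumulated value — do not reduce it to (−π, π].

a = (v'−v)/dt = (0.095000)/0.25 = 0.3800
Δθ = θ'−θ = 0.133831;  (v·dt/L) = 6.3000·0.25/3.0 = 0.525000
tan δ = Δθ·L/(v·dt) = 0.254916  →  δ = 0.2496

δ = 0.2496, a = 0.3800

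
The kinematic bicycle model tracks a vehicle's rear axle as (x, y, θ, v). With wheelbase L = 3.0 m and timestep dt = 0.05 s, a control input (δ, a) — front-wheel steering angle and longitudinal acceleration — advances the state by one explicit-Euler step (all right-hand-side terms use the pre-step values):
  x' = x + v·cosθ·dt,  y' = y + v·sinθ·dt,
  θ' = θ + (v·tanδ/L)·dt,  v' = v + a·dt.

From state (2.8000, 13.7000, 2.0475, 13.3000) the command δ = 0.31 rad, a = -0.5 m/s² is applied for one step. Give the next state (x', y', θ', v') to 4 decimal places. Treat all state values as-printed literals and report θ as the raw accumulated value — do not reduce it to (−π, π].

x' = 2.8000 + 13.3000·cos(2.0475)·0.05 = 2.4949
y' = 13.7000 + 13.3000·sin(2.0475)·0.05 = 14.2909
θ' = 2.0475 + (13.3000/3.0)·tan(0.31)·0.05 = 2.1185
v' = 13.3000 − 0.5000·0.05 = 13.2750

(2.4949, 14.2909, 2.1185, 13.2750)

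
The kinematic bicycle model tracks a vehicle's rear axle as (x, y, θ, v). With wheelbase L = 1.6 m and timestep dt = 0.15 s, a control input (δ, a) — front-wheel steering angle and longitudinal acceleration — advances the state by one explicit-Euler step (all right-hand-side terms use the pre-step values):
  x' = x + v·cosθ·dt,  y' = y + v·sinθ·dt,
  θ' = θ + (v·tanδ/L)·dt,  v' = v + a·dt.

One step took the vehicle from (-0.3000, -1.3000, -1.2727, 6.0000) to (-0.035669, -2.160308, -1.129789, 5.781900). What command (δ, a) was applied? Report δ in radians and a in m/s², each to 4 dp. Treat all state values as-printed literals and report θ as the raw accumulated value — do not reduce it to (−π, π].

δ = 0.2488, a = -1.4540

a = (v'−v)/dt = (-0.218100)/0.15 = -1.4540
Δθ = θ'−θ = 0.142911;  (v·dt/L) = 6.0000·0.15/1.6 = 0.562500
tan δ = Δθ·L/(v·dt) = 0.254064  →  δ = 0.2488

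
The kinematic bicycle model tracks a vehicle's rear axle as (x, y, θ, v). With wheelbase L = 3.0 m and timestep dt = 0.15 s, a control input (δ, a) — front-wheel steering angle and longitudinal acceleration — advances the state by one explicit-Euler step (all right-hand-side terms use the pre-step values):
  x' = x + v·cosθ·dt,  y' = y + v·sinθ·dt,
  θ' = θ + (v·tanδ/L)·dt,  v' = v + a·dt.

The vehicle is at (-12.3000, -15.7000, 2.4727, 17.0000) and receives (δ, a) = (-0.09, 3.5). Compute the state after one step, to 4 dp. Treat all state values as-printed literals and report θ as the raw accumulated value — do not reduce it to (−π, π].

(-14.3005, -14.1187, 2.3960, 17.5250)

x' = -12.3000 + 17.0000·cos(2.4727)·0.15 = -14.3005
y' = -15.7000 + 17.0000·sin(2.4727)·0.15 = -14.1187
θ' = 2.4727 + (17.0000/3.0)·tan(-0.09)·0.15 = 2.3960
v' = 17.0000 + 3.5000·0.15 = 17.5250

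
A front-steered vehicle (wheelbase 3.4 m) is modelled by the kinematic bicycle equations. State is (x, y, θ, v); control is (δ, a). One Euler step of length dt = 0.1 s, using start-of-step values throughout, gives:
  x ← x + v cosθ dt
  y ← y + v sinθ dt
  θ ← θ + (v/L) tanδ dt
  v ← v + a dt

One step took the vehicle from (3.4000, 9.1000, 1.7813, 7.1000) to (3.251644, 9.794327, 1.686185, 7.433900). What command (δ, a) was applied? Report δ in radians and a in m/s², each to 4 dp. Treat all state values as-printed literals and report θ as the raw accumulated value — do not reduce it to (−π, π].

a = (v'−v)/dt = (0.333900)/0.1 = 3.3390
Δθ = θ'−θ = -0.095115;  (v·dt/L) = 7.1000·0.1/3.4 = 0.208824
tan δ = Δθ·L/(v·dt) = -0.455480  →  δ = -0.4274

δ = -0.4274, a = 3.3390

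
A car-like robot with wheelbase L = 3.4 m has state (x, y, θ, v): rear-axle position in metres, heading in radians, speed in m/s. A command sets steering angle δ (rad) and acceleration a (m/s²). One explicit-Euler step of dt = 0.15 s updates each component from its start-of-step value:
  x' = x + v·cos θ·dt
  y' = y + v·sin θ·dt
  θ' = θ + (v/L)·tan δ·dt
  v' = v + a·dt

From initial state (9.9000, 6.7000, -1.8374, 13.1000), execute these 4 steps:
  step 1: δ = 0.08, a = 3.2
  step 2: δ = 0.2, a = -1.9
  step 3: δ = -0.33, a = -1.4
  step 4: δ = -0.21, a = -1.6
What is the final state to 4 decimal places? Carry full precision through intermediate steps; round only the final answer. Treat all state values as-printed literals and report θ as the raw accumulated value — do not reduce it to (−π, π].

after step 1 (δ=0.08, a=3.2): (9.382308, 4.804421, -1.791066, 13.580000)
after step 2 (δ=0.2, a=-1.9): (8.937238, 2.816638, -1.669619, 13.295000)
after step 3 (δ=-0.33, a=-1.4): (8.740482, 0.832118, -1.870525, 13.085000)
after step 4 (δ=-0.21, a=-1.6): (8.160960, -1.043127, -1.993567, 12.845000)

(8.1610, -1.0431, -1.9936, 12.8450)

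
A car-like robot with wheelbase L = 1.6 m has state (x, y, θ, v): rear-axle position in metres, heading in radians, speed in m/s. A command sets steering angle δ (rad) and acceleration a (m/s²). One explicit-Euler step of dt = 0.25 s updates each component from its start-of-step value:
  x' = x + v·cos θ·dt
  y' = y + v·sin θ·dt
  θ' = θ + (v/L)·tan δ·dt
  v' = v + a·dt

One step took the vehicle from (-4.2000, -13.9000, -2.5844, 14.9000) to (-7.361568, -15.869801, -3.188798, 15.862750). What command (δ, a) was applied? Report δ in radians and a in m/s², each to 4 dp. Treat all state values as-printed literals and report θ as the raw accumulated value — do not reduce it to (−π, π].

a = (v'−v)/dt = (0.962750)/0.25 = 3.8510
Δθ = θ'−θ = -0.604398;  (v·dt/L) = 14.9000·0.25/1.6 = 2.328125
tan δ = Δθ·L/(v·dt) = -0.259607  →  δ = -0.2540

δ = -0.2540, a = 3.8510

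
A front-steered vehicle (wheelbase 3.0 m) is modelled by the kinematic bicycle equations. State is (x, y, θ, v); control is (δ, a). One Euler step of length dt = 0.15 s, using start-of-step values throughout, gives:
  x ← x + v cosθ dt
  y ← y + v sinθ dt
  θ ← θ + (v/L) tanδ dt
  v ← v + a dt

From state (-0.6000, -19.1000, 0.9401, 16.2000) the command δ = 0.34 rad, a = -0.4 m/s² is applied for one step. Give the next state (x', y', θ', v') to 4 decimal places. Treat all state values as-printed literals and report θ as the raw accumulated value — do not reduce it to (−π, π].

(0.8330, -17.1375, 1.2266, 16.1400)

x' = -0.6000 + 16.2000·cos(0.9401)·0.15 = 0.8330
y' = -19.1000 + 16.2000·sin(0.9401)·0.15 = -17.1375
θ' = 0.9401 + (16.2000/3.0)·tan(0.34)·0.15 = 1.2266
v' = 16.2000 − 0.4000·0.15 = 16.1400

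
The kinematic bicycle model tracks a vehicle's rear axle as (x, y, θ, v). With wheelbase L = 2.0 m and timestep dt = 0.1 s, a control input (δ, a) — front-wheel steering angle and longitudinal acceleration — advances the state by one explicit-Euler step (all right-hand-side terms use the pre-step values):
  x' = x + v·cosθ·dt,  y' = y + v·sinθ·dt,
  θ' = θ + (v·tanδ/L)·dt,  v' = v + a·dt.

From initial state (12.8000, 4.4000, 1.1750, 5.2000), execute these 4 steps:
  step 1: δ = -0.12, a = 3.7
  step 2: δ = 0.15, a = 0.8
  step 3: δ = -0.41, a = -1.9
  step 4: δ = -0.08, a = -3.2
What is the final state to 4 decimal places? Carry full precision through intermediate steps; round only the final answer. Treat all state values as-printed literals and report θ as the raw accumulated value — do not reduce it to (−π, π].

after step 1 (δ=-0.12, a=3.7): (13.000482, 4.879799, 1.143649, 5.570000)
after step 2 (δ=0.15, a=0.8): (13.231234, 5.386753, 1.185741, 5.650000)
after step 3 (δ=-0.41, a=-1.9): (13.443454, 5.910382, 1.062957, 5.460000)
after step 4 (δ=-0.08, a=-3.2): (13.708969, 6.387476, 1.041071, 5.140000)

(13.7090, 6.3875, 1.0411, 5.1400)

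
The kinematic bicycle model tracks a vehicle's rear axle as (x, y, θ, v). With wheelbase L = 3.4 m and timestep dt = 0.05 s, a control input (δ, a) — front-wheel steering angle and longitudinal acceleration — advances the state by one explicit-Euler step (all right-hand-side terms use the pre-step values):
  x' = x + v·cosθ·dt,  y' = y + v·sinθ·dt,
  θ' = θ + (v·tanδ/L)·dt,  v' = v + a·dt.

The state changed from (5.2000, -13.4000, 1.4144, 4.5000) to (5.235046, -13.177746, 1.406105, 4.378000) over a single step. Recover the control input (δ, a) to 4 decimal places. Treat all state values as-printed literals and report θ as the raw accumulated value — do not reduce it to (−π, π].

δ = -0.1247, a = -2.4400

a = (v'−v)/dt = (-0.122000)/0.05 = -2.4400
Δθ = θ'−θ = -0.008295;  (v·dt/L) = 4.5000·0.05/3.4 = 0.066176
tan δ = Δθ·L/(v·dt) = -0.125347  →  δ = -0.1247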